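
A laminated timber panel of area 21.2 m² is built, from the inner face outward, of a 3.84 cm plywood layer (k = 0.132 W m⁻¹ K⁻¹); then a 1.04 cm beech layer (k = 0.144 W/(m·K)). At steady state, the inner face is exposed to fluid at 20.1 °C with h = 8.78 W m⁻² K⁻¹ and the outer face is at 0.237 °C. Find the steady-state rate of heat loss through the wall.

Q = 883 W

Series thermal resistances, inner to outer:
  R_conv,in = 1/(hA) = 1/(8.78·21.2) = 0.005372 K/W
  R_plywood = L/(kA) = 0.0384/(0.132·21.2) = 0.01372 K/W
  R_beech = L/(kA) = 0.0104/(0.144·21.2) = 0.003407 K/W
ΣR = 0.005372 + 0.01372 + 0.003407 = 0.02250 K/W
Q = ΔT/ΣR = (20.1 °C − 0.237 °C)/0.02250 = 883 W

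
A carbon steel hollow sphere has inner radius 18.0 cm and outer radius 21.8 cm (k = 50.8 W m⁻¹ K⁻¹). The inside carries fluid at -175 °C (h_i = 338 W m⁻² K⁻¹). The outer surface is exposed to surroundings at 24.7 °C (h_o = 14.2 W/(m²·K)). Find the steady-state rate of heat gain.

Resistance network (inner→outer):
  R_conv,in = 1/(4πr²h) = 1/(4π·0.180²·338) = 0.007267 K/W
  R_carbon steel = (1/0.180 − 1/0.218)/(4πk) = 0.9684/(4π·50.8) = 0.001517 K/W
  R_conv,out = 1/(4πr²h) = 1/(4π·0.218²·14.2) = 0.1179 K/W
ΣR = 0.007267 + 0.001517 + 0.1179 = 0.1267 K/W
Q = ΔT/ΣR = (-175 °C − 24.7 °C)/0.1267 = -1580 W
(Negative Q ⇒ heat flows inward; heat gain = 1580 W.)

Q = 1580 W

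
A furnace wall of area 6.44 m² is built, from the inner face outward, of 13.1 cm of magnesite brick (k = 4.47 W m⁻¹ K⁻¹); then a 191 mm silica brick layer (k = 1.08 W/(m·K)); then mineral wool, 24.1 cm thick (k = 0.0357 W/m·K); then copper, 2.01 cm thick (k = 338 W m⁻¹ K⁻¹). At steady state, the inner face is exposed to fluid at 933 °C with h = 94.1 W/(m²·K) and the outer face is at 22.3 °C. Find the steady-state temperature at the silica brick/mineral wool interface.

T = 905 °C

Resistance network (inner→outer):
  R_conv,in = 1/(hA) = 1/(94.1·6.44) = 0.001650 K/W
  R_magnesite brick = L/(kA) = 0.131/(4.47·6.44) = 0.004551 K/W
  R_silica brick = L/(kA) = 0.191/(1.08·6.44) = 0.02746 K/W
  R_mineral wool = L/(kA) = 0.241/(0.0357·6.44) = 1.048 K/W
  R_copper = L/(kA) = 0.0201/(338·6.44) = 9.234×10^-6 K/W
ΣR = 0.001650 + 0.004551 + 0.02746 + 1.048 + 9.234×10^-6 = 1.082 K/W
Q = ΔT/ΣR = (933 °C − 22.3 °C)/1.082 = 841.7 W
From the inner boundary to the silica brick/mineral wool interface, ΣR_partial = 0.03366 K/W.
T_interface = T_in − Q·ΣR_partial = 933 °C − (841.7)(0.03366) = 905 °C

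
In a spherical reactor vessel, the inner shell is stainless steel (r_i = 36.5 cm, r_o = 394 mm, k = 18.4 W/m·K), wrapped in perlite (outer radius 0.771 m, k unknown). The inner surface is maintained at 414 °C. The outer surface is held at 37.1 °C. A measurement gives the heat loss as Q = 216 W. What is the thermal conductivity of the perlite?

k = 0.0566 W/m·K

ΣR = ΔT/Q = |414 − 37.1|/216 = 1.745 K/W
Known resistances:
  R_stainless steel = (1/0.365 − 1/0.394)/(4πk) = 0.2017/(4π·18.4) = 8.721×10^-4 K/W
R_perlite = ΣR − ΣR_known = 1.745 − 8.721×10^-4 = 1.744 K/W
(1/r₁−1/r₂)/(4πk) = 1.744 ⇒ k = 1.241/(4π·1.744) = 0.0566 W/m·K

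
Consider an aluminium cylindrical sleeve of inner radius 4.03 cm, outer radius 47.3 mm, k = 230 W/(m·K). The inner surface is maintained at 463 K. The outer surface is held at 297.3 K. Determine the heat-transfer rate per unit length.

Q' = 2πk·ΔT/ln(r₂/r₁) = 2π × 230 × 165.7 / ln(0.0473/0.0403) = 1.50×10^6 W/m

Q' = 1500 kW/m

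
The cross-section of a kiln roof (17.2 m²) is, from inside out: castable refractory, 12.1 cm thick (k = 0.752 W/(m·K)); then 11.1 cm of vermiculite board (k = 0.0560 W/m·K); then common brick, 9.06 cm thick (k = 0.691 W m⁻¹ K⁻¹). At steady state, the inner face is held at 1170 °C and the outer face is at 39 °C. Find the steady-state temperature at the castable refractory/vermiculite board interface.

T = 1090 °C

Series thermal resistances, inner to outer:
  R_castable refractory = L/(kA) = 0.121/(0.752·17.2) = 0.009355 K/W
  R_vermiculite board = L/(kA) = 0.111/(0.0560·17.2) = 0.1152 K/W
  R_common brick = L/(kA) = 0.0906/(0.691·17.2) = 0.007623 K/W
ΣR = 0.009355 + 0.1152 + 0.007623 = 0.1322 K/W
Q = ΔT/ΣR = (1170 °C − 39 °C)/0.1322 = 8555 W
From the inner boundary to the castable refractory/vermiculite board interface, ΣR_partial = 0.009355 K/W.
T_interface = T_in − Q·ΣR_partial = 1170 °C − (8555)(0.009355) = 1090 °C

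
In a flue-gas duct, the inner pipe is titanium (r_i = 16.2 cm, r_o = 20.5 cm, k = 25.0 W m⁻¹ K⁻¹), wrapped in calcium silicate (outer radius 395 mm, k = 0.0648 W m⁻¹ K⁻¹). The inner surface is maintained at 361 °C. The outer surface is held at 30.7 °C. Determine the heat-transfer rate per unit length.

Q' = 205 W/m

Resistance network (inner→outer):
  R'_titanium = ln(0.205/0.162)/(2πk) = 0.2354/(2π·25.0) = 0.001499 m·K/W
  R'_calcium silicate = ln(0.395/0.205)/(2πk) = 0.6559/(2π·0.0648) = 1.611 m·K/W
ΣR = 0.001499 + 1.611 = 1.612 m·K/W
Q' = ΔT/ΣR = (361 °C − 30.7 °C)/1.612 = 205 W/m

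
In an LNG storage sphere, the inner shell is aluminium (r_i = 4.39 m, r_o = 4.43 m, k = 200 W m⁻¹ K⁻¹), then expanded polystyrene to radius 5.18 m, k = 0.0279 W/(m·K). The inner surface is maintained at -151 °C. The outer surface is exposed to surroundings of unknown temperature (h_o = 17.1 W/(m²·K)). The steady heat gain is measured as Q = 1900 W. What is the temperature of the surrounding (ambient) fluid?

T_out = 26.5 °C

Sum the resistances:
  R_aluminium = (1/4.39 − 1/4.43)/(4πk) = 0.002057/(4π·200) = 8.184×10^-7 K/W
  R_expanded polystyrene = (1/4.43 − 1/5.18)/(4πk) = 0.03268/(4π·0.0279) = 0.09322 K/W
  R_conv,out = 1/(4πr²h) = 1/(4π·5.18²·17.1) = 1.734×10^-4 K/W
ΣR = 0.09340 K/W
ΔT = Q·ΣR = 1900 × 0.09340 = 177.5 K
Heat flows inward, so T_out = T_in + ΔT = -151 + 177.5 = 26.5 °C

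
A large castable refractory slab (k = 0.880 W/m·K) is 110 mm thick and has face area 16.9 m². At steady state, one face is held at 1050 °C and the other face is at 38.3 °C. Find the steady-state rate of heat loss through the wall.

Q = kA·ΔT/L = 0.880 × 16.9 × |1050 °C − 38.3 °C| / 0.110 = 1.37×10^5 W

Q = 137 kW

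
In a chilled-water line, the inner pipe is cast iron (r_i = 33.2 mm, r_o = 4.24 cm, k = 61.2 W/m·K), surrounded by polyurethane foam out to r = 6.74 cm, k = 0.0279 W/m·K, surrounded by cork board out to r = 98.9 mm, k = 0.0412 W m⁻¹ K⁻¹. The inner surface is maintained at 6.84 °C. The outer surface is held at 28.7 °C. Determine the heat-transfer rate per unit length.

Q' = 5.30 W/m

Series thermal resistances, inner to outer:
  R'_cast iron = ln(0.0424/0.0332)/(2πk) = 0.2446/(2π·61.2) = 6.361×10^-4 m·K/W
  R'_polyurethane foam = ln(0.0674/0.0424)/(2πk) = 0.4635/(2π·0.0279) = 2.644 m·K/W
  R'_cork board = ln(0.0989/0.0674)/(2πk) = 0.3835/(2π·0.0412) = 1.481 m·K/W
ΣR = 6.361×10^-4 + 2.644 + 1.481 = 4.126 m·K/W
Q' = ΔT/ΣR = (6.84 °C − 28.7 °C)/4.126 = -5.30 W/m
(Negative Q' ⇒ heat flows inward; heat gain = 5.30 W/m.)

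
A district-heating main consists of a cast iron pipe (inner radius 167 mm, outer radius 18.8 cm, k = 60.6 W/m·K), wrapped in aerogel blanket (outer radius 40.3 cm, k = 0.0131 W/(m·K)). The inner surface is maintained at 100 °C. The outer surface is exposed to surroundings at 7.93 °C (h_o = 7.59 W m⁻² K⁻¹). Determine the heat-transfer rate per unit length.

Q' = 9.88 W/m

Treat each layer as a resistance in series:
  R'_cast iron = ln(0.188/0.167)/(2πk) = 0.1184/(2π·60.6) = 3.111×10^-4 m·K/W
  R'_aerogel blanket = ln(0.403/0.188)/(2πk) = 0.7625/(2π·0.0131) = 9.264 m·K/W
  R'_conv,out = 1/(2πr h) = 1/(2π·0.403·7.59) = 0.05203 m·K/W
ΣR = 3.111×10^-4 + 9.264 + 0.05203 = 9.316 m·K/W
Q' = ΔT/ΣR = (100 °C − 7.93 °C)/9.316 = 9.88 W/m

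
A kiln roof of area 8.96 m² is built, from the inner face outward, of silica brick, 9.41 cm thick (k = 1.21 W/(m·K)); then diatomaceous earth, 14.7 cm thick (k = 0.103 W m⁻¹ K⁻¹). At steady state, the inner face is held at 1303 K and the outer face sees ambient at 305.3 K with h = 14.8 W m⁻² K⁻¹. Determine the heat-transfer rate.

Q = 5680 W

Treat each layer as a resistance in series:
  R_silica brick = L/(kA) = 0.0941/(1.21·8.96) = 0.008680 K/W
  R_diatomaceous earth = L/(kA) = 0.147/(0.103·8.96) = 0.1593 K/W
  R_conv,out = 1/(hA) = 1/(14.8·8.96) = 0.007541 K/W
ΣR = 0.008680 + 0.1593 + 0.007541 = 0.1755 K/W
Q = ΔT/ΣR = (1303 K − 305.3 K)/0.1755 = 5680 W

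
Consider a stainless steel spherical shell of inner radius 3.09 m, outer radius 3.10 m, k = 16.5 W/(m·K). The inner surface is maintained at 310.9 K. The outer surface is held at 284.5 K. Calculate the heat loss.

Q = 5.24×10^6 W

Q = 4πk·ΔT/(1/r₁ − 1/r₂) = 4π × 16.5 × 26.4 / (1/3.09 − 1/3.10) = 5.24×10^6 W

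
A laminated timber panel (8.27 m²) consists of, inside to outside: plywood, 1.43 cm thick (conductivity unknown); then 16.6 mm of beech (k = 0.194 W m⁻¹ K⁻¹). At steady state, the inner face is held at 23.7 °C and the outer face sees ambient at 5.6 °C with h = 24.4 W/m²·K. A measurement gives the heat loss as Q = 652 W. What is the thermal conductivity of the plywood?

ΣR = ΔT/Q = |23.7 − 5.6|/652 = 0.02776 K/W
Known resistances:
  R_beech = L/(kA) = 0.0166/(0.194·8.27) = 0.01035 K/W
  R_conv,out = 1/(hA) = 1/(24.4·8.27) = 0.004956 K/W
R_plywood = ΣR − ΣR_known = 0.02776 − 0.01531 = 0.01245 K/W
L/(kA) = 0.01245 ⇒ k = 0.0143/(0.01245·8.27) = 0.139 W/m·K

k = 0.139 W/m·K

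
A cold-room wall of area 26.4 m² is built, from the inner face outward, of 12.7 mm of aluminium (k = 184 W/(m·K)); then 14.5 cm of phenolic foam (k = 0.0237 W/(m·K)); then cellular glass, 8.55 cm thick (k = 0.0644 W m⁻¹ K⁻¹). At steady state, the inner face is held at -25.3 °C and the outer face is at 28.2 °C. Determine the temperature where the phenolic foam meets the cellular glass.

Series thermal resistances, inner to outer:
  R_aluminium = L/(kA) = 0.0127/(184·26.4) = 2.614×10^-6 K/W
  R_phenolic foam = L/(kA) = 0.145/(0.0237·26.4) = 0.2317 K/W
  R_cellular glass = L/(kA) = 0.0855/(0.0644·26.4) = 0.05029 K/W
ΣR = 2.614×10^-6 + 0.2317 + 0.05029 = 0.2820 K/W
Q = ΔT/ΣR = (-25.3 °C − 28.2 °C)/0.2820 = -189.7 W
From the inner boundary to the phenolic foam/cellular glass interface, ΣR_partial = 0.2317 K/W.
T_interface = T_in − Q·ΣR_partial = -25.3 °C − (-189.7)(0.2317) = 18.7 °C

T = 18.7 °C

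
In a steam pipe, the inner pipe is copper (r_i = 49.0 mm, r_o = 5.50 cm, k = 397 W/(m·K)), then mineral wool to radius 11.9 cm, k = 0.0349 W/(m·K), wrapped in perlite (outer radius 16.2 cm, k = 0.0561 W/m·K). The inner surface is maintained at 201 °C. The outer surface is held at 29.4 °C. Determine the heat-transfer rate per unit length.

Treat each layer as a resistance in series:
  R'_copper = ln(0.0550/0.0490)/(2πk) = 0.1155/(2π·397) = 4.631×10^-5 m·K/W
  R'_mineral wool = ln(0.119/0.0550)/(2πk) = 0.7718/(2π·0.0349) = 3.520 m·K/W
  R'_perlite = ln(0.162/0.119)/(2πk) = 0.3085/(2π·0.0561) = 0.8751 m·K/W
ΣR = 4.631×10^-5 + 3.520 + 0.8751 = 4.395 m·K/W
Q' = ΔT/ΣR = (201 °C − 29.4 °C)/4.395 = 39.0 W/m

Q' = 39.0 W/m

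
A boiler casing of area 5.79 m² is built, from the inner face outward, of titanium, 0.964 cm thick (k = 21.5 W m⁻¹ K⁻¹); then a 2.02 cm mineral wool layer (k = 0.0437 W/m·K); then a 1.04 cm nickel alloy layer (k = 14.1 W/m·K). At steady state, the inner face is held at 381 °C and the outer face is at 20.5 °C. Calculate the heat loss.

Q = 4.50 kW

Treat each layer as a resistance in series:
  R_titanium = L/(kA) = 0.00964/(21.5·5.79) = 7.744×10^-5 K/W
  R_mineral wool = L/(kA) = 0.0202/(0.0437·5.79) = 0.07983 K/W
  R_nickel alloy = L/(kA) = 0.0104/(14.1·5.79) = 1.274×10^-4 K/W
ΣR = 7.744×10^-5 + 0.07983 + 1.274×10^-4 = 0.08003 K/W
Q = ΔT/ΣR = (381 °C − 20.5 °C)/0.08003 = 4500 W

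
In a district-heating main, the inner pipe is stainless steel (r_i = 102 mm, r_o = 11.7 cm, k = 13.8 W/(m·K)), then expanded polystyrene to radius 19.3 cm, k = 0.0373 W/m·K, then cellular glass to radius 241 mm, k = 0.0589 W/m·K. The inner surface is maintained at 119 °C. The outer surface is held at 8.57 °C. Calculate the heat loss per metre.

Series thermal resistances, inner to outer:
  R'_stainless steel = ln(0.117/0.102)/(2πk) = 0.1372/(2π·13.8) = 0.001582 m·K/W
  R'_expanded polystyrene = ln(0.193/0.117)/(2πk) = 0.5005/(2π·0.0373) = 2.136 m·K/W
  R'_cellular glass = ln(0.241/0.193)/(2πk) = 0.2221/(2π·0.0589) = 0.6002 m·K/W
ΣR = 0.001582 + 2.136 + 0.6002 = 2.738 m·K/W
Q' = ΔT/ΣR = (119 °C − 8.57 °C)/2.738 = 40.3 W/m

Q' = 40.3 W/m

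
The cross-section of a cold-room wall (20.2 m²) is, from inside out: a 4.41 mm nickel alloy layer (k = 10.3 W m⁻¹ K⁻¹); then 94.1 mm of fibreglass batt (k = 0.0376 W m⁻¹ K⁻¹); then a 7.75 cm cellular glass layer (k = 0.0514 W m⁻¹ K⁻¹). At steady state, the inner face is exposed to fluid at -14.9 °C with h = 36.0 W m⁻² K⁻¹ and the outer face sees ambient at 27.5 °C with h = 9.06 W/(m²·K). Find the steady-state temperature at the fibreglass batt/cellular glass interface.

Treat each layer as a resistance in series:
  R_conv,in = 1/(hA) = 1/(36.0·20.2) = 0.001375 K/W
  R_nickel alloy = L/(kA) = 0.00441/(10.3·20.2) = 2.120×10^-5 K/W
  R_fibreglass batt = L/(kA) = 0.0941/(0.0376·20.2) = 0.1239 K/W
  R_cellular glass = L/(kA) = 0.0775/(0.0514·20.2) = 0.07464 K/W
  R_conv,out = 1/(hA) = 1/(9.06·20.2) = 0.005464 K/W
ΣR = 0.001375 + 2.120×10^-5 + 0.1239 + 0.07464 + 0.005464 = 0.2054 K/W
Q = ΔT/ΣR = (-14.9 °C − 27.5 °C)/0.2054 = -206.4 W
From the inner boundary to the fibreglass batt/cellular glass interface, ΣR_partial = 0.1253 K/W.
T_interface = T_in − Q·ΣR_partial = -14.9 °C − (-206.4)(0.1253) = 11.0 °C

T = 11.0 °C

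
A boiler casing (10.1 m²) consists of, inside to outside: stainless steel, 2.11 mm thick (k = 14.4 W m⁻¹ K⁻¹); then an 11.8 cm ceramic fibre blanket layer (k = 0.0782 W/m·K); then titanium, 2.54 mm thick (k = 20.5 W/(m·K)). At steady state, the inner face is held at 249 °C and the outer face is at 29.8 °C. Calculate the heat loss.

Treat each layer as a resistance in series:
  R_stainless steel = L/(kA) = 0.00211/(14.4·10.1) = 1.451×10^-5 K/W
  R_ceramic fibre blanket = L/(kA) = 0.118/(0.0782·10.1) = 0.1494 K/W
  R_titanium = L/(kA) = 0.00254/(20.5·10.1) = 1.227×10^-5 K/W
ΣR = 1.451×10^-5 + 0.1494 + 1.227×10^-5 = 0.1494 K/W
Q = ΔT/ΣR = (249 °C − 29.8 °C)/0.1494 = 1470 W

Q = 1470 W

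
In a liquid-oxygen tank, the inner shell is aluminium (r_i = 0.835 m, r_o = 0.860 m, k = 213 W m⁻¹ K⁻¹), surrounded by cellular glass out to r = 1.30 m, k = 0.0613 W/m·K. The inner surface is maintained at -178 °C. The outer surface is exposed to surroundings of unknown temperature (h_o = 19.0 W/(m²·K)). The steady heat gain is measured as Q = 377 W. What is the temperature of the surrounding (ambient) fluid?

Series resistances:
  R_aluminium = (1/0.835 − 1/0.860)/(4πk) = 0.03481/(4π·213) = 1.301×10^-5 K/W
  R_cellular glass = (1/0.860 − 1/1.30)/(4πk) = 0.3936/(4π·0.0613) = 0.5109 K/W
  R_conv,out = 1/(4πr²h) = 1/(4π·1.30²·19.0) = 0.002478 K/W
ΣR = 0.5134 K/W
ΔT = Q·ΣR = 377 × 0.5134 = 193.6 K
Heat flows inward, so T_out = T_in + ΔT = -178 + 193.6 = 15.6 °C

T_out = 15.6 °C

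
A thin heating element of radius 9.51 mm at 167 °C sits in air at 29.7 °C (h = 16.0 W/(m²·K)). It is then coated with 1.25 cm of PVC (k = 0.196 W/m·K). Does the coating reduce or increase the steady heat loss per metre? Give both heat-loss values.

reduces: 131 → 121 W/m

Critical radius for a cylinder: r_cr = k/h = 0.0123 m = 1.23 cm.
Outer radius after coating: r₂ = 0.00951 + 0.0125 = 0.02201 m.
r₁ < r_cr < r₂: heat loss rises to a maximum at r_cr then falls. Whether the coating helps depends on whether Q(r₂) has dropped back below Q(r₁).
Bare: R = 1/(2πr₁h) = 1.046 m·K/W; Q = 137.3/1.046 = 131 W/m.
Coated: R = R_cond + R_conv = 1.133 m·K/W; Q = 137.3/1.133 = 121 W/m.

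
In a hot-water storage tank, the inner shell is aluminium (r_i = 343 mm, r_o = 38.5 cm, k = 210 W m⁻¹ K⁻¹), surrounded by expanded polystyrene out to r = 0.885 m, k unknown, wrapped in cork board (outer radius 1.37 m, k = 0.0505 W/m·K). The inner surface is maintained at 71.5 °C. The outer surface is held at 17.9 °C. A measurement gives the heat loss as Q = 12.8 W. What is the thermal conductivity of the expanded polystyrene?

ΣR = ΔT/Q = |71.5 − 17.9|/12.8 = 4.188 K/W
Known resistances:
  R_aluminium = (1/0.343 − 1/0.385)/(4πk) = 0.3180/(4π·210) = 1.205×10^-4 K/W
  R_cork board = (1/0.885 − 1/1.37)/(4πk) = 0.4000/(4π·0.0505) = 0.6303 K/W
R_expanded polystyrene = ΣR − ΣR_known = 4.188 − 0.6304 = 3.558 K/W
(1/r₁−1/r₂)/(4πk) = 3.558 ⇒ k = 1.467/(4π·3.558) = 0.0328 W/m·K

k = 0.0328 W/m·K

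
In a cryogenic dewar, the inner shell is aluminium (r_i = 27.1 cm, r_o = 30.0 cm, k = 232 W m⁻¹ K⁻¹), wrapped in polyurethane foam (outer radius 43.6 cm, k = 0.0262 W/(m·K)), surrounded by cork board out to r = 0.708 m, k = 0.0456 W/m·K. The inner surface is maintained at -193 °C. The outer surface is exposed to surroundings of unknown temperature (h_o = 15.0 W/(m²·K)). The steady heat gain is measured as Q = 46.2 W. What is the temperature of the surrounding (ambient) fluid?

T_out = 24.4 °C

Sum the resistances:
  R_aluminium = (1/0.271 − 1/0.300)/(4πk) = 0.3567/(4π·232) = 1.224×10^-4 K/W
  R_polyurethane foam = (1/0.300 − 1/0.436)/(4πk) = 1.040/(4π·0.0262) = 3.158 K/W
  R_cork board = (1/0.436 − 1/0.708)/(4πk) = 0.8811/(4π·0.0456) = 1.538 K/W
  R_conv,out = 1/(4πr²h) = 1/(4π·0.708²·15.0) = 0.01058 K/W
ΣR = 4.706 K/W
ΔT = Q·ΣR = 46.2 × 4.706 = 217.4 K
Heat flows inward, so T_out = T_in + ΔT = -193 + 217.4 = 24.4 °C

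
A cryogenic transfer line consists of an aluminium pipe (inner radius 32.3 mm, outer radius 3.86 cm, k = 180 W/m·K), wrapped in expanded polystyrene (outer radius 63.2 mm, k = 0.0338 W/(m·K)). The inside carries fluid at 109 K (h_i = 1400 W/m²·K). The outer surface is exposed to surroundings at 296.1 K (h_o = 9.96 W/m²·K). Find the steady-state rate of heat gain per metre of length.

Series thermal resistances, inner to outer:
  R'_conv,in = 1/(2πr h) = 1/(2π·0.0323·1400) = 0.003520 m·K/W
  R'_aluminium = ln(0.0386/0.0323)/(2πk) = 0.1782/(2π·180) = 1.576×10^-4 m·K/W
  R'_expanded polystyrene = ln(0.0632/0.0386)/(2πk) = 0.4931/(2π·0.0338) = 2.322 m·K/W
  R'_conv,out = 1/(2πr h) = 1/(2π·0.0632·9.96) = 0.2528 m·K/W
ΣR = 0.003520 + 1.576×10^-4 + 2.322 + 0.2528 = 2.578 m·K/W
Q' = ΔT/ΣR = (109 K − 296.1 K)/2.578 = -72.6 W/m
(Negative Q' ⇒ heat flows inward; heat gain = 72.6 W/m.)

Q' = 72.6 W/m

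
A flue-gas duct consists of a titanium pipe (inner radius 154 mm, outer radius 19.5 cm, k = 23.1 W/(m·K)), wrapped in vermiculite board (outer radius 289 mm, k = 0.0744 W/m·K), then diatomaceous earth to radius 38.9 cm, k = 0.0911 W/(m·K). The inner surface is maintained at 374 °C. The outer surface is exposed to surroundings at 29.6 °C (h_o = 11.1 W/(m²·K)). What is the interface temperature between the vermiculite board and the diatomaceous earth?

Treat each layer as a resistance in series:
  R'_titanium = ln(0.195/0.154)/(2πk) = 0.2360/(2π·23.1) = 0.001626 m·K/W
  R'_vermiculite board = ln(0.289/0.195)/(2πk) = 0.3934/(2π·0.0744) = 0.8416 m·K/W
  R'_diatomaceous earth = ln(0.389/0.289)/(2πk) = 0.2972/(2π·0.0911) = 0.5191 m·K/W
  R'_conv,out = 1/(2πr h) = 1/(2π·0.389·11.1) = 0.03686 m·K/W
ΣR = 0.001626 + 0.8416 + 0.5191 + 0.03686 = 1.399 m·K/W
Q' = ΔT/ΣR = (374 °C − 29.6 °C)/1.399 = 246.2 W/m
From the inner boundary to the vermiculite board/diatomaceous earth interface, ΣR_partial = 0.8432 m·K/W.
T_interface = T_in − Q'·ΣR_partial = 374 °C − (246.2)(0.8432) = 166 °C

T = 166 °C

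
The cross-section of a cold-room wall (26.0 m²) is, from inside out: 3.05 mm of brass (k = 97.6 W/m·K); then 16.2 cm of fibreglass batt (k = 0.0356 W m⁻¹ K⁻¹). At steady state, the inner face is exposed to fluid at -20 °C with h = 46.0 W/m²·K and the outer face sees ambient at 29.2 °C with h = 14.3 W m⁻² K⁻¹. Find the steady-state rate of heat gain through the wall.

Treat each layer as a resistance in series:
  R_conv,in = 1/(hA) = 1/(46.0·26.0) = 8.361×10^-4 K/W
  R_brass = L/(kA) = 0.00305/(97.6·26.0) = 1.202×10^-6 K/W
  R_fibreglass batt = L/(kA) = 0.162/(0.0356·26.0) = 0.1750 K/W
  R_conv,out = 1/(hA) = 1/(14.3·26.0) = 0.002690 K/W
ΣR = 8.361×10^-4 + 1.202×10^-6 + 0.1750 + 0.002690 = 0.1785 K/W
Q = ΔT/ΣR = (-20 °C − 29.2 °C)/0.1785 = -276 W
(Negative Q ⇒ heat flows inward; heat gain = 276 W.)

Q = 276 W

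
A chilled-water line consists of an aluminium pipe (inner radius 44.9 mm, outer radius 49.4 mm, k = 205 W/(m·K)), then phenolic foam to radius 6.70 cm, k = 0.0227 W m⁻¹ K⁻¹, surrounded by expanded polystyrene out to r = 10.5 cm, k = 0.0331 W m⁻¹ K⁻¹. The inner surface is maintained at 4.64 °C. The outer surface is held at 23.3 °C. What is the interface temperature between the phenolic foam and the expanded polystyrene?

T = 13.9 °C

Treat each layer as a resistance in series:
  R'_aluminium = ln(0.0494/0.0449)/(2πk) = 0.09551/(2π·205) = 7.415×10^-5 m·K/W
  R'_phenolic foam = ln(0.0670/0.0494)/(2πk) = 0.3047/(2π·0.0227) = 2.137 m·K/W
  R'_expanded polystyrene = ln(0.105/0.0670)/(2πk) = 0.4493/(2π·0.0331) = 2.160 m·K/W
ΣR = 7.415×10^-5 + 2.137 + 2.160 = 4.297 m·K/W
Q' = ΔT/ΣR = (4.64 °C − 23.3 °C)/4.297 = -4.343 W/m
From the inner boundary to the phenolic foam/expanded polystyrene interface, ΣR_partial = 2.137 m·K/W.
T_interface = T_in − Q'·ΣR_partial = 4.64 °C − (-4.343)(2.137) = 13.9 °C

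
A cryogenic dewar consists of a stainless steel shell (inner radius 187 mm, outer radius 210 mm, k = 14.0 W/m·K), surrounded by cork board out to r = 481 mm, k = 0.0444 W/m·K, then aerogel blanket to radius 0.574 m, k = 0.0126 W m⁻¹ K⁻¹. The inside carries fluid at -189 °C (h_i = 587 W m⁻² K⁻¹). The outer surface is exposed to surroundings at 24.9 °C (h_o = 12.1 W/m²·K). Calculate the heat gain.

Treat each layer as a resistance in series:
  R_conv,in = 1/(4πr²h) = 1/(4π·0.187²·587) = 0.003877 K/W
  R_stainless steel = (1/0.187 − 1/0.210)/(4πk) = 0.5857/(4π·14.0) = 0.003329 K/W
  R_cork board = (1/0.210 − 1/0.481)/(4πk) = 2.683/(4π·0.0444) = 4.809 K/W
  R_aerogel blanket = (1/0.481 − 1/0.574)/(4πk) = 0.3368/(4π·0.0126) = 2.127 K/W
  R_conv,out = 1/(4πr²h) = 1/(4π·0.574²·12.1) = 0.01996 K/W
ΣR = 0.003877 + 0.003329 + 4.809 + 2.127 + 0.01996 = 6.963 K/W
Q = ΔT/ΣR = (-189 °C − 24.9 °C)/6.963 = -30.7 W
(Negative Q ⇒ heat flows inward; heat gain = 30.7 W.)

Q = 30.7 W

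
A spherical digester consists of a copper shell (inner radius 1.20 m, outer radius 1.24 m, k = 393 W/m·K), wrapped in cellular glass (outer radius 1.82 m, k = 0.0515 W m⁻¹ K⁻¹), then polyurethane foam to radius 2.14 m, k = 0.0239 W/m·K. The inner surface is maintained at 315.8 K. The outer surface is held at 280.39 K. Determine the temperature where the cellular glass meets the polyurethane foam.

Series thermal resistances, inner to outer:
  R_copper = (1/1.20 − 1/1.24)/(4πk) = 0.02688/(4π·393) = 5.443×10^-6 K/W
  R_cellular glass = (1/1.24 − 1/1.82)/(4πk) = 0.2570/(4π·0.0515) = 0.3971 K/W
  R_polyurethane foam = (1/1.82 − 1/2.14)/(4πk) = 0.08216/(4π·0.0239) = 0.2736 K/W
ΣR = 5.443×10^-6 + 0.3971 + 0.2736 = 0.6707 K/W
Q = ΔT/ΣR = (315.8 K − 280.39 K)/0.6707 = 52.80 W
From the inner boundary to the cellular glass/polyurethane foam interface, ΣR_partial = 0.3971 K/W.
T_interface = T_in − Q·ΣR_partial = 315.8 K − (52.80)(0.3971) = 294.8 K

T = 294.8 K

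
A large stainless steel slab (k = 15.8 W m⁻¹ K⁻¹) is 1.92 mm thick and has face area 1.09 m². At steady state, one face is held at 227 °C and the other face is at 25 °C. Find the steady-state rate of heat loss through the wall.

Q = kA·ΔT/L = 15.8 × 1.09 × |227 °C − 25 °C| / 0.00192 = 1.81×10^6 W

Q = 1.81×10^6 W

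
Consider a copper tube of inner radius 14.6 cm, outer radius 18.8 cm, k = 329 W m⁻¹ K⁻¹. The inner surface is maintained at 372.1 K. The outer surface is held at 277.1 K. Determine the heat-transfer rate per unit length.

Q' = 7.77×10^5 W/m

Q' = 2πk·ΔT/ln(r₂/r₁) = 2π × 329 × 95 / ln(0.188/0.146) = 7.77×10^5 W/m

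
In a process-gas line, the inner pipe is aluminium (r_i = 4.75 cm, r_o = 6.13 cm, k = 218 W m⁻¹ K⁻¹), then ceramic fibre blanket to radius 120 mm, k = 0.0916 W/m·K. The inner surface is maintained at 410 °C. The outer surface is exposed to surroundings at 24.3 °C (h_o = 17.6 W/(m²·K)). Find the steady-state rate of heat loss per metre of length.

Q' = 310 W/m

Resistance network (inner→outer):
  R'_aluminium = ln(0.0613/0.0475)/(2πk) = 0.2551/(2π·218) = 1.862×10^-4 m·K/W
  R'_ceramic fibre blanket = ln(0.120/0.0613)/(2πk) = 0.6717/(2π·0.0916) = 1.167 m·K/W
  R'_conv,out = 1/(2πr h) = 1/(2π·0.120·17.6) = 0.07536 m·K/W
ΣR = 1.862×10^-4 + 1.167 + 0.07536 = 1.243 m·K/W
Q' = ΔT/ΣR = (410 °C − 24.3 °C)/1.243 = 310 W/m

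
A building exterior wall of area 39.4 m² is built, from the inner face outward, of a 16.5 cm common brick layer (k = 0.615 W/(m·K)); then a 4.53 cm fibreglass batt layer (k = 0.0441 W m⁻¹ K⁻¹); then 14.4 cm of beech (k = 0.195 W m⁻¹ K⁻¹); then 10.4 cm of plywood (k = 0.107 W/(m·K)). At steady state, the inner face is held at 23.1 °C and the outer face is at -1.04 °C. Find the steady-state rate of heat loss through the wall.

Resistance network (inner→outer):
  R_common brick = L/(kA) = 0.165/(0.615·39.4) = 0.006809 K/W
  R_fibreglass batt = L/(kA) = 0.0453/(0.0441·39.4) = 0.02607 K/W
  R_beech = L/(kA) = 0.144/(0.195·39.4) = 0.01874 K/W
  R_plywood = L/(kA) = 0.104/(0.107·39.4) = 0.02467 K/W
ΣR = 0.006809 + 0.02607 + 0.01874 + 0.02467 = 0.07629 K/W
Q = ΔT/ΣR = (23.1 °C − -1.04 °C)/0.07629 = 316 W

Q = 316 W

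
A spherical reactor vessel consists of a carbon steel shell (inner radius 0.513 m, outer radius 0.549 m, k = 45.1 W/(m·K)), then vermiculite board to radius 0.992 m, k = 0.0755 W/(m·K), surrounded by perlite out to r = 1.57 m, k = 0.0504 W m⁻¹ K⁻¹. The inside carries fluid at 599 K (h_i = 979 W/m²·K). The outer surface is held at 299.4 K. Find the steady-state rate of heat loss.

Q = 207 W

Resistance network (inner→outer):
  R_conv,in = 1/(4πr²h) = 1/(4π·0.513²·979) = 3.089×10^-4 K/W
  R_carbon steel = (1/0.513 − 1/0.549)/(4πk) = 0.1278/(4π·45.1) = 2.255×10^-4 K/W
  R_vermiculite board = (1/0.549 − 1/0.992)/(4πk) = 0.8134/(4π·0.0755) = 0.8574 K/W
  R_perlite = (1/0.992 − 1/1.57)/(4πk) = 0.3711/(4π·0.0504) = 0.5860 K/W
ΣR = 3.089×10^-4 + 2.255×10^-4 + 0.8574 + 0.5860 = 1.444 K/W
Q = ΔT/ΣR = (599 K − 299.4 K)/1.444 = 207 W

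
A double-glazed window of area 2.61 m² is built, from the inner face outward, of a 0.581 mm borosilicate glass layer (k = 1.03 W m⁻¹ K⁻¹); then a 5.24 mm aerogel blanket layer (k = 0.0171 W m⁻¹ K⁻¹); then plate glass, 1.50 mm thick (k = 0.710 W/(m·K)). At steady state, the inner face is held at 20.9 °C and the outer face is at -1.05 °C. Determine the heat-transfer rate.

Series thermal resistances, inner to outer:
  R_borosilicate glass = L/(kA) = 5.81×10^-4/(1.03·2.61) = 2.161×10^-4 K/W
  R_aerogel blanket = L/(kA) = 0.00524/(0.0171·2.61) = 0.1174 K/W
  R_plate glass = L/(kA) = 0.00150/(0.710·2.61) = 8.095×10^-4 K/W
ΣR = 2.161×10^-4 + 0.1174 + 8.095×10^-4 = 0.1184 K/W
Q = ΔT/ΣR = (20.9 °C − -1.05 °C)/0.1184 = 185 W

Q = 185 W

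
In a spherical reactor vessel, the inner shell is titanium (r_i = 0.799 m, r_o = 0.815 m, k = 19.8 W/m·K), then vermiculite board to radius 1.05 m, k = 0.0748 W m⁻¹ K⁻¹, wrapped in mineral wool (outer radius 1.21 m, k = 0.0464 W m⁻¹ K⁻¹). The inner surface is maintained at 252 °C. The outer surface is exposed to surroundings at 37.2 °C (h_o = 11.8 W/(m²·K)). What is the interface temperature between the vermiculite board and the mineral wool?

Treat each layer as a resistance in series:
  R_titanium = (1/0.799 − 1/0.815)/(4πk) = 0.02457/(4π·19.8) = 9.875×10^-5 K/W
  R_vermiculite board = (1/0.815 − 1/1.05)/(4πk) = 0.2746/(4π·0.0748) = 0.2922 K/W
  R_mineral wool = (1/1.05 − 1/1.21)/(4πk) = 0.1259/(4π·0.0464) = 0.2160 K/W
  R_conv,out = 1/(4πr²h) = 1/(4π·1.21²·11.8) = 0.004606 K/W
ΣR = 9.875×10^-5 + 0.2922 + 0.2160 + 0.004606 = 0.5129 K/W
Q = ΔT/ΣR = (252 °C − 37.2 °C)/0.5129 = 418.8 W
From the inner boundary to the vermiculite board/mineral wool interface, ΣR_partial = 0.2923 K/W.
T_interface = T_in − Q·ΣR_partial = 252 °C − (418.8)(0.2923) = 130 °C

T = 130 °C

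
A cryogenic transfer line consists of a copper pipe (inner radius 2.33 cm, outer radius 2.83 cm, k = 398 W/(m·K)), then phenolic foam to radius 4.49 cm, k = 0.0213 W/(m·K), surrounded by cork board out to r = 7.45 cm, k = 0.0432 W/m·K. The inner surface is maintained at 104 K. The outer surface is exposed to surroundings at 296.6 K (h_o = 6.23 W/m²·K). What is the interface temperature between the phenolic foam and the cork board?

Treat each layer as a resistance in series:
  R'_copper = ln(0.0283/0.0233)/(2πk) = 0.1944/(2π·398) = 7.774×10^-5 m·K/W
  R'_phenolic foam = ln(0.0449/0.0283)/(2πk) = 0.4616/(2π·0.0213) = 3.449 m·K/W
  R'_cork board = ln(0.0745/0.0449)/(2πk) = 0.5064/(2π·0.0432) = 1.866 m·K/W
  R'_conv,out = 1/(2πr h) = 1/(2π·0.0745·6.23) = 0.3429 m·K/W
ΣR = 7.774×10^-5 + 3.449 + 1.866 + 0.3429 = 5.658 m·K/W
Q' = ΔT/ΣR = (104 K − 296.6 K)/5.658 = -34.04 W/m
From the inner boundary to the phenolic foam/cork board interface, ΣR_partial = 3.449 m·K/W.
T_interface = T_in − Q'·ΣR_partial = 104 K − (-34.04)(3.449) = 221.4 K

T = 221.4 K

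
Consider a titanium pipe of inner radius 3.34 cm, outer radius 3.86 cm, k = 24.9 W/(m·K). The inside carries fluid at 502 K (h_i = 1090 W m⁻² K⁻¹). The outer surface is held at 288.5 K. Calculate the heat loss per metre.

Q' = 40.3 kW/m

Series thermal resistances, inner to outer:
  R'_conv,in = 1/(2πr h) = 1/(2π·0.0334·1090) = 0.004372 m·K/W
  R'_titanium = ln(0.0386/0.0334)/(2πk) = 0.1447/(2π·24.9) = 9.249×10^-4 m·K/W
ΣR = 0.004372 + 9.249×10^-4 = 0.005297 m·K/W
Q' = ΔT/ΣR = (502 K − 288.5 K)/0.005297 = 40300 W/m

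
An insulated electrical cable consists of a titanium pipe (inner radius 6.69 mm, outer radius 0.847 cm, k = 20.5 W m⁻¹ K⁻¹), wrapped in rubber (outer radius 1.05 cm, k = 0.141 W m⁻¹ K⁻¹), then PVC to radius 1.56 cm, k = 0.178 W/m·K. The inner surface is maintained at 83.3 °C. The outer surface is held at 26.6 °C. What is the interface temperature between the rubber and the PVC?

T = 60.1 °C

Resistance network (inner→outer):
  R'_titanium = ln(0.00847/0.00669)/(2πk) = 0.2359/(2π·20.5) = 0.001832 m·K/W
  R'_rubber = ln(0.0105/0.00847)/(2πk) = 0.2148/(2π·0.141) = 0.2425 m·K/W
  R'_PVC = ln(0.0156/0.0105)/(2πk) = 0.3959/(2π·0.178) = 0.3540 m·K/W
ΣR = 0.001832 + 0.2425 + 0.3540 = 0.5983 m·K/W
Q' = ΔT/ΣR = (83.3 °C − 26.6 °C)/0.5983 = 94.77 W/m
From the inner boundary to the rubber/PVC interface, ΣR_partial = 0.2443 m·K/W.
T_interface = T_in − Q'·ΣR_partial = 83.3 °C − (94.77)(0.2443) = 60.1 °C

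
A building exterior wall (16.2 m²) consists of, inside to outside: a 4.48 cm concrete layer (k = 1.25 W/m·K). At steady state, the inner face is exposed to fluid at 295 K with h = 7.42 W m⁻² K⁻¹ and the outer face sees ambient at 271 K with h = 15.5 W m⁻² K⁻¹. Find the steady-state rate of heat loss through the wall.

Q = 1650 W

Resistance network (inner→outer):
  R_conv,in = 1/(hA) = 1/(7.42·16.2) = 0.008319 K/W
  R_concrete = L/(kA) = 0.0448/(1.25·16.2) = 0.002212 K/W
  R_conv,out = 1/(hA) = 1/(15.5·16.2) = 0.003982 K/W
ΣR = 0.008319 + 0.002212 + 0.003982 = 0.01451 K/W
Q = ΔT/ΣR = (295 K − 271 K)/0.01451 = 1650 W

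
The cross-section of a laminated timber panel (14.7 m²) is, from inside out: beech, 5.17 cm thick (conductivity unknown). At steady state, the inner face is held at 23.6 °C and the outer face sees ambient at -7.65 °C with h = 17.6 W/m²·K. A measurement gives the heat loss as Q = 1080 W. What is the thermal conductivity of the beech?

k = 0.140 W/m·K

ΣR = ΔT/Q = |23.6 − -7.65|/1080 = 0.02894 K/W
Known resistances:
  R_conv,out = 1/(hA) = 1/(17.6·14.7) = 0.003865 K/W
R_beech = ΣR − ΣR_known = 0.02894 − 0.003865 = 0.02508 K/W
L/(kA) = 0.02508 ⇒ k = 0.0517/(0.02508·14.7) = 0.140 W/m·K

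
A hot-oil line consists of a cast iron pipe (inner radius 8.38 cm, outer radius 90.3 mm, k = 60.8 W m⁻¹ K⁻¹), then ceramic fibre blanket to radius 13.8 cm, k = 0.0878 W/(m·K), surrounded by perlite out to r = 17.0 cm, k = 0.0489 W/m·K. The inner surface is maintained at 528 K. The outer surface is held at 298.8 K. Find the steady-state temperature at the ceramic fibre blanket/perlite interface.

Treat each layer as a resistance in series:
  R'_cast iron = ln(0.0903/0.0838)/(2πk) = 0.07470/(2π·60.8) = 1.956×10^-4 m·K/W
  R'_ceramic fibre blanket = ln(0.138/0.0903)/(2πk) = 0.4241/(2π·0.0878) = 0.7688 m·K/W
  R'_perlite = ln(0.170/0.138)/(2πk) = 0.2085/(2π·0.0489) = 0.6788 m·K/W
ΣR = 1.956×10^-4 + 0.7688 + 0.6788 = 1.448 m·K/W
Q' = ΔT/ΣR = (528 K − 298.8 K)/1.448 = 158.3 W/m
From the inner boundary to the ceramic fibre blanket/perlite interface, ΣR_partial = 0.7690 m·K/W.
T_interface = T_in − Q'·ΣR_partial = 528 K − (158.3)(0.7690) = 406 K

T = 406 K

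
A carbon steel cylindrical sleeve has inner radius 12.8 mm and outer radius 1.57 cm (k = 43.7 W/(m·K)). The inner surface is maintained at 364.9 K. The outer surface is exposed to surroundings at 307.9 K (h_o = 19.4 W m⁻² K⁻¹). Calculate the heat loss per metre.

Series thermal resistances, inner to outer:
  R'_carbon steel = ln(0.0157/0.0128)/(2πk) = 0.2042/(2π·43.7) = 7.438×10^-4 m·K/W
  R'_conv,out = 1/(2πr h) = 1/(2π·0.0157·19.4) = 0.5225 m·K/W
ΣR = 7.438×10^-4 + 0.5225 = 0.5232 m·K/W
Q' = ΔT/ΣR = (364.9 K − 307.9 K)/0.5232 = 109 W/m

Q' = 109 W/m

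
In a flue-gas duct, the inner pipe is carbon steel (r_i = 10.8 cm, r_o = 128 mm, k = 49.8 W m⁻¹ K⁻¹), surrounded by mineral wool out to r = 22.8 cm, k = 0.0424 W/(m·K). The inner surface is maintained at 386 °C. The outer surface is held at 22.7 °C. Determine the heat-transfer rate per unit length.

Resistance network (inner→outer):
  R'_carbon steel = ln(0.128/0.108)/(2πk) = 0.1699/(2π·49.8) = 5.430×10^-4 m·K/W
  R'_mineral wool = ln(0.228/0.128)/(2πk) = 0.5773/(2π·0.0424) = 2.167 m·K/W
ΣR = 5.430×10^-4 + 2.167 = 2.168 m·K/W
Q' = ΔT/ΣR = (386 °C − 22.7 °C)/2.168 = 168 W/m

Q' = 168 W/m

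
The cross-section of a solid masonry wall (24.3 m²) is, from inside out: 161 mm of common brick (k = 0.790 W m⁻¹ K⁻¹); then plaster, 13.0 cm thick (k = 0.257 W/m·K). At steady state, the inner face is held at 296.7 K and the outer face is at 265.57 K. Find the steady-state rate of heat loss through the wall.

Treat each layer as a resistance in series:
  R_common brick = L/(kA) = 0.161/(0.790·24.3) = 0.008387 K/W
  R_plaster = L/(kA) = 0.130/(0.257·24.3) = 0.02082 K/W
ΣR = 0.008387 + 0.02082 = 0.02921 K/W
Q = ΔT/ΣR = (296.7 K − 265.57 K)/0.02921 = 1070 W

Q = 1070 W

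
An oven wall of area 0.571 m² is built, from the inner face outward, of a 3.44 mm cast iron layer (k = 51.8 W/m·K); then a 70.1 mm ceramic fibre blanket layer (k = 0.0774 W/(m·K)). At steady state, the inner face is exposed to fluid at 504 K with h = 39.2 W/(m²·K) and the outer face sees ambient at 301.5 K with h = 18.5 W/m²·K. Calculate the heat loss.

Series thermal resistances, inner to outer:
  R_conv,in = 1/(hA) = 1/(39.2·0.571) = 0.04468 K/W
  R_cast iron = L/(kA) = 0.00344/(51.8·0.571) = 1.163×10^-4 K/W
  R_ceramic fibre blanket = L/(kA) = 0.0701/(0.0774·0.571) = 1.586 K/W
  R_conv,out = 1/(hA) = 1/(18.5·0.571) = 0.09467 K/W
ΣR = 0.04468 + 1.163×10^-4 + 1.586 + 0.09467 = 1.725 K/W
Q = ΔT/ΣR = (504 K − 301.5 K)/1.725 = 117 W

Q = 117 W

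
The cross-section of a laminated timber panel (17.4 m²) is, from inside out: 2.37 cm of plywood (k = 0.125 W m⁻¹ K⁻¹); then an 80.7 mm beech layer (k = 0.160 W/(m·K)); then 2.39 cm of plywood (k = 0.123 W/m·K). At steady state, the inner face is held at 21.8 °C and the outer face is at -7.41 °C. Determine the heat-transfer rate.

Q = 572 W

Resistance network (inner→outer):
  R_plywood = L/(kA) = 0.0237/(0.125·17.4) = 0.01090 K/W
  R_beech = L/(kA) = 0.0807/(0.160·17.4) = 0.02899 K/W
  R_plywood = L/(kA) = 0.0239/(0.123·17.4) = 0.01117 K/W
ΣR = 0.01090 + 0.02899 + 0.01117 = 0.05106 K/W
Q = ΔT/ΣR = (21.8 °C − -7.41 °C)/0.05106 = 572 W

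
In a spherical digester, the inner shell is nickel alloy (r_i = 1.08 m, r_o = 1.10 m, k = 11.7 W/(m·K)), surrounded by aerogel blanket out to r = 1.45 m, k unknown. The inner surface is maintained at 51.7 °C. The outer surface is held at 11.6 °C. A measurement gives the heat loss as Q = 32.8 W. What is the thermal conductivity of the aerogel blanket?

ΣR = ΔT/Q = |51.7 − 11.6|/32.8 = 1.223 K/W
Known resistances:
  R_nickel alloy = (1/1.08 − 1/1.10)/(4πk) = 0.01684/(4π·11.7) = 1.145×10^-4 K/W
R_aerogel blanket = ΣR − ΣR_known = 1.223 − 1.145×10^-4 = 1.223 K/W
(1/r₁−1/r₂)/(4πk) = 1.223 ⇒ k = 0.2194/(4π·1.223) = 0.0143 W/m·K

k = 0.0143 W/m·K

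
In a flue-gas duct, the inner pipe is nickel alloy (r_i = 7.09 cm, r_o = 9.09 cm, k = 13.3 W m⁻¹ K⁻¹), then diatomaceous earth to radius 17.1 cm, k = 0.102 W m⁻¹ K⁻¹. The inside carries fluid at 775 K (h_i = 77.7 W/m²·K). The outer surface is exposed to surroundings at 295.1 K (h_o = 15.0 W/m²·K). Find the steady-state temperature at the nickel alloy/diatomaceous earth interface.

T = 761 K

Treat each layer as a resistance in series:
  R'_conv,in = 1/(2πr h) = 1/(2π·0.0709·77.7) = 0.02889 m·K/W
  R'_nickel alloy = ln(0.0909/0.0709)/(2πk) = 0.2485/(2π·13.3) = 0.002974 m·K/W
  R'_diatomaceous earth = ln(0.171/0.0909)/(2πk) = 0.6319/(2π·0.102) = 0.9860 m·K/W
  R'_conv,out = 1/(2πr h) = 1/(2π·0.171·15.0) = 0.06205 m·K/W
ΣR = 0.02889 + 0.002974 + 0.9860 + 0.06205 = 1.080 m·K/W
Q' = ΔT/ΣR = (775 K − 295.1 K)/1.080 = 444.4 W/m
From the inner boundary to the nickel alloy/diatomaceous earth interface, ΣR_partial = 0.03186 m·K/W.
T_interface = T_in − Q'·ΣR_partial = 775 K − (444.4)(0.03186) = 761 K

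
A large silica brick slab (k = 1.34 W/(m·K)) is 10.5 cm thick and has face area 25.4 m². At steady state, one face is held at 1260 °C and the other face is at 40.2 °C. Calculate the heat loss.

Q = kA·ΔT/L = 1.34 × 25.4 × |1260 °C − 40.2 °C| / 0.105 = 3.95×10^5 W

Q = 395 kW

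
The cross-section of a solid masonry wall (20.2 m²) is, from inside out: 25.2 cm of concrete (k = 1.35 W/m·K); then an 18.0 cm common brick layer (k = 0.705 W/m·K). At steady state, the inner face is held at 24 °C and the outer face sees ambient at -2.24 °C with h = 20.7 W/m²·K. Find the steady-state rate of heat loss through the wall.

Series thermal resistances, inner to outer:
  R_concrete = L/(kA) = 0.252/(1.35·20.2) = 0.009241 K/W
  R_common brick = L/(kA) = 0.180/(0.705·20.2) = 0.01264 K/W
  R_conv,out = 1/(hA) = 1/(20.7·20.2) = 0.002392 K/W
ΣR = 0.009241 + 0.01264 + 0.002392 = 0.02427 K/W
Q = ΔT/ΣR = (24 °C − -2.24 °C)/0.02427 = 1080 W

Q = 1080 W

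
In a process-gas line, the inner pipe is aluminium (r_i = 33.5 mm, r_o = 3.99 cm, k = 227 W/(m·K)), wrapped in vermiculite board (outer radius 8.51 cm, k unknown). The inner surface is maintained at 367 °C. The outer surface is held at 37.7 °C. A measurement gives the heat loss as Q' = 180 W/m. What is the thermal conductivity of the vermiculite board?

k = 0.0659 W/m·K

ΣR = ΔT/Q' = |367 − 37.7|/180 = 1.829 m·K/W
Known resistances:
  R'_aluminium = ln(0.0399/0.0335)/(2πk) = 0.1748/(2π·227) = 1.226×10^-4 m·K/W
R_vermiculite board = ΣR − ΣR_known = 1.829 − 1.226×10^-4 = 1.829 m·K/W
ln(r₂/r₁)/(2πk) = 1.829 ⇒ k = 0.7575/(2π·1.829) = 0.0659 W/m·K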